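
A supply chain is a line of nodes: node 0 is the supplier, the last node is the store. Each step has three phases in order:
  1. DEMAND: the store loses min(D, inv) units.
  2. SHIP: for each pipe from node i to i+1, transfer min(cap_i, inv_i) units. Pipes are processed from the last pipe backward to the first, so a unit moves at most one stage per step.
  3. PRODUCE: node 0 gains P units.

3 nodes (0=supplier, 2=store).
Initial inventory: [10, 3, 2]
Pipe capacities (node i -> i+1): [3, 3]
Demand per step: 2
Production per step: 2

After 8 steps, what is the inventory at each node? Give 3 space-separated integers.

Step 1: demand=2,sold=2 ship[1->2]=3 ship[0->1]=3 prod=2 -> inv=[9 3 3]
Step 2: demand=2,sold=2 ship[1->2]=3 ship[0->1]=3 prod=2 -> inv=[8 3 4]
Step 3: demand=2,sold=2 ship[1->2]=3 ship[0->1]=3 prod=2 -> inv=[7 3 5]
Step 4: demand=2,sold=2 ship[1->2]=3 ship[0->1]=3 prod=2 -> inv=[6 3 6]
Step 5: demand=2,sold=2 ship[1->2]=3 ship[0->1]=3 prod=2 -> inv=[5 3 7]
Step 6: demand=2,sold=2 ship[1->2]=3 ship[0->1]=3 prod=2 -> inv=[4 3 8]
Step 7: demand=2,sold=2 ship[1->2]=3 ship[0->1]=3 prod=2 -> inv=[3 3 9]
Step 8: demand=2,sold=2 ship[1->2]=3 ship[0->1]=3 prod=2 -> inv=[2 3 10]

2 3 10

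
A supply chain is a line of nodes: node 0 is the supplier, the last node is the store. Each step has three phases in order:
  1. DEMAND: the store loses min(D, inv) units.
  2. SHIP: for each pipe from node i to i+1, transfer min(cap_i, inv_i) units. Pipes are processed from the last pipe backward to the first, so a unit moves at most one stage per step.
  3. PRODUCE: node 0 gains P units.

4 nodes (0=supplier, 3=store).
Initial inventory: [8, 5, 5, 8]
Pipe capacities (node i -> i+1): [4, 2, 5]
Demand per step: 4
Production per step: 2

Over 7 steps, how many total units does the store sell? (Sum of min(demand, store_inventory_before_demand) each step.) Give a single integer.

Step 1: sold=4 (running total=4) -> [6 7 2 9]
Step 2: sold=4 (running total=8) -> [4 9 2 7]
Step 3: sold=4 (running total=12) -> [2 11 2 5]
Step 4: sold=4 (running total=16) -> [2 11 2 3]
Step 5: sold=3 (running total=19) -> [2 11 2 2]
Step 6: sold=2 (running total=21) -> [2 11 2 2]
Step 7: sold=2 (running total=23) -> [2 11 2 2]

Answer: 23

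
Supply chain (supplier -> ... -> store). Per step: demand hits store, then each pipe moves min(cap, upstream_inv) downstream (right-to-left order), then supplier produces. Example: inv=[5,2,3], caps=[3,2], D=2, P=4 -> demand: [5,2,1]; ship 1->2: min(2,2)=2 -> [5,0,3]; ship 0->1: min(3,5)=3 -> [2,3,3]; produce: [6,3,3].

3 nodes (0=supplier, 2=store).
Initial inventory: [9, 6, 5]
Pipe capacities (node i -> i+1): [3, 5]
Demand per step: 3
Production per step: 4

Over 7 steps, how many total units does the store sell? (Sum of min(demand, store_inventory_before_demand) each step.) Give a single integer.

Answer: 21

Derivation:
Step 1: sold=3 (running total=3) -> [10 4 7]
Step 2: sold=3 (running total=6) -> [11 3 8]
Step 3: sold=3 (running total=9) -> [12 3 8]
Step 4: sold=3 (running total=12) -> [13 3 8]
Step 5: sold=3 (running total=15) -> [14 3 8]
Step 6: sold=3 (running total=18) -> [15 3 8]
Step 7: sold=3 (running total=21) -> [16 3 8]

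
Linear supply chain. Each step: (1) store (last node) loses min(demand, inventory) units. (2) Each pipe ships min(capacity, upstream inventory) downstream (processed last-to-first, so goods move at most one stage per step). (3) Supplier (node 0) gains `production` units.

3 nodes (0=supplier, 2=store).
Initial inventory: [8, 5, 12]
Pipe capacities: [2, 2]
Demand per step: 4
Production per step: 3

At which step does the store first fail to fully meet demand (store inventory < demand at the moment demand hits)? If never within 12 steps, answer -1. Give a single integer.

Step 1: demand=4,sold=4 ship[1->2]=2 ship[0->1]=2 prod=3 -> [9 5 10]
Step 2: demand=4,sold=4 ship[1->2]=2 ship[0->1]=2 prod=3 -> [10 5 8]
Step 3: demand=4,sold=4 ship[1->2]=2 ship[0->1]=2 prod=3 -> [11 5 6]
Step 4: demand=4,sold=4 ship[1->2]=2 ship[0->1]=2 prod=3 -> [12 5 4]
Step 5: demand=4,sold=4 ship[1->2]=2 ship[0->1]=2 prod=3 -> [13 5 2]
Step 6: demand=4,sold=2 ship[1->2]=2 ship[0->1]=2 prod=3 -> [14 5 2]
Step 7: demand=4,sold=2 ship[1->2]=2 ship[0->1]=2 prod=3 -> [15 5 2]
Step 8: demand=4,sold=2 ship[1->2]=2 ship[0->1]=2 prod=3 -> [16 5 2]
Step 9: demand=4,sold=2 ship[1->2]=2 ship[0->1]=2 prod=3 -> [17 5 2]
Step 10: demand=4,sold=2 ship[1->2]=2 ship[0->1]=2 prod=3 -> [18 5 2]
Step 11: demand=4,sold=2 ship[1->2]=2 ship[0->1]=2 prod=3 -> [19 5 2]
Step 12: demand=4,sold=2 ship[1->2]=2 ship[0->1]=2 prod=3 -> [20 5 2]
First stockout at step 6

6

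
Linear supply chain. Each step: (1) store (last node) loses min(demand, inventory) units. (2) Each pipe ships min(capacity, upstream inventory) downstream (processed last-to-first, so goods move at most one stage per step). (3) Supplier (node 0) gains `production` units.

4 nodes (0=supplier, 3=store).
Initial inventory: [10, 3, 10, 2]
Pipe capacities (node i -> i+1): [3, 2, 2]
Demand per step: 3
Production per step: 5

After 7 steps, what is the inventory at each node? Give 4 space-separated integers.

Step 1: demand=3,sold=2 ship[2->3]=2 ship[1->2]=2 ship[0->1]=3 prod=5 -> inv=[12 4 10 2]
Step 2: demand=3,sold=2 ship[2->3]=2 ship[1->2]=2 ship[0->1]=3 prod=5 -> inv=[14 5 10 2]
Step 3: demand=3,sold=2 ship[2->3]=2 ship[1->2]=2 ship[0->1]=3 prod=5 -> inv=[16 6 10 2]
Step 4: demand=3,sold=2 ship[2->3]=2 ship[1->2]=2 ship[0->1]=3 prod=5 -> inv=[18 7 10 2]
Step 5: demand=3,sold=2 ship[2->3]=2 ship[1->2]=2 ship[0->1]=3 prod=5 -> inv=[20 8 10 2]
Step 6: demand=3,sold=2 ship[2->3]=2 ship[1->2]=2 ship[0->1]=3 prod=5 -> inv=[22 9 10 2]
Step 7: demand=3,sold=2 ship[2->3]=2 ship[1->2]=2 ship[0->1]=3 prod=5 -> inv=[24 10 10 2]

24 10 10 2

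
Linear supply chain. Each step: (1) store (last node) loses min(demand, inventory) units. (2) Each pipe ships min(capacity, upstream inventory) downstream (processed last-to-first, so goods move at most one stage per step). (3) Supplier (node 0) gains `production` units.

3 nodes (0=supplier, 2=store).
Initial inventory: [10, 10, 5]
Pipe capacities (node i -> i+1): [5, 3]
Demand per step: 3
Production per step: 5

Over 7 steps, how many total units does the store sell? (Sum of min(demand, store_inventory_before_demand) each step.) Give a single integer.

Step 1: sold=3 (running total=3) -> [10 12 5]
Step 2: sold=3 (running total=6) -> [10 14 5]
Step 3: sold=3 (running total=9) -> [10 16 5]
Step 4: sold=3 (running total=12) -> [10 18 5]
Step 5: sold=3 (running total=15) -> [10 20 5]
Step 6: sold=3 (running total=18) -> [10 22 5]
Step 7: sold=3 (running total=21) -> [10 24 5]

Answer: 21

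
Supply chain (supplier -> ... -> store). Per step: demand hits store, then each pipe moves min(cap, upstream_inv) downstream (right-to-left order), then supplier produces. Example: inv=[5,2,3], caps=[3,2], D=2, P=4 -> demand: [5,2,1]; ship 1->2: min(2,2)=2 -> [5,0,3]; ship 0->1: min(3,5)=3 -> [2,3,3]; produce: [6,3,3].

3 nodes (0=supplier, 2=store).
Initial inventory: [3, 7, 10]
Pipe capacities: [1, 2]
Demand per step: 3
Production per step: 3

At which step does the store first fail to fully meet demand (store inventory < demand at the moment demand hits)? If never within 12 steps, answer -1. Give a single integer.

Step 1: demand=3,sold=3 ship[1->2]=2 ship[0->1]=1 prod=3 -> [5 6 9]
Step 2: demand=3,sold=3 ship[1->2]=2 ship[0->1]=1 prod=3 -> [7 5 8]
Step 3: demand=3,sold=3 ship[1->2]=2 ship[0->1]=1 prod=3 -> [9 4 7]
Step 4: demand=3,sold=3 ship[1->2]=2 ship[0->1]=1 prod=3 -> [11 3 6]
Step 5: demand=3,sold=3 ship[1->2]=2 ship[0->1]=1 prod=3 -> [13 2 5]
Step 6: demand=3,sold=3 ship[1->2]=2 ship[0->1]=1 prod=3 -> [15 1 4]
Step 7: demand=3,sold=3 ship[1->2]=1 ship[0->1]=1 prod=3 -> [17 1 2]
Step 8: demand=3,sold=2 ship[1->2]=1 ship[0->1]=1 prod=3 -> [19 1 1]
Step 9: demand=3,sold=1 ship[1->2]=1 ship[0->1]=1 prod=3 -> [21 1 1]
Step 10: demand=3,sold=1 ship[1->2]=1 ship[0->1]=1 prod=3 -> [23 1 1]
Step 11: demand=3,sold=1 ship[1->2]=1 ship[0->1]=1 prod=3 -> [25 1 1]
Step 12: demand=3,sold=1 ship[1->2]=1 ship[0->1]=1 prod=3 -> [27 1 1]
First stockout at step 8

8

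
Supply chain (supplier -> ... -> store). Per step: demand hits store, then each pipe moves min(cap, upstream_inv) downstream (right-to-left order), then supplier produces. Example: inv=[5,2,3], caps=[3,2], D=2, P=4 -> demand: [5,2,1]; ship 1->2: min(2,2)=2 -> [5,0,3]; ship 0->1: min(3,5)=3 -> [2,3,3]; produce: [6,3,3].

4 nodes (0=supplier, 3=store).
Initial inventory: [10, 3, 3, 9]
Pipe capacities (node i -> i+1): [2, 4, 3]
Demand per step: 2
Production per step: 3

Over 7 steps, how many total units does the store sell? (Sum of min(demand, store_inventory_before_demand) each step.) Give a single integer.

Step 1: sold=2 (running total=2) -> [11 2 3 10]
Step 2: sold=2 (running total=4) -> [12 2 2 11]
Step 3: sold=2 (running total=6) -> [13 2 2 11]
Step 4: sold=2 (running total=8) -> [14 2 2 11]
Step 5: sold=2 (running total=10) -> [15 2 2 11]
Step 6: sold=2 (running total=12) -> [16 2 2 11]
Step 7: sold=2 (running total=14) -> [17 2 2 11]

Answer: 14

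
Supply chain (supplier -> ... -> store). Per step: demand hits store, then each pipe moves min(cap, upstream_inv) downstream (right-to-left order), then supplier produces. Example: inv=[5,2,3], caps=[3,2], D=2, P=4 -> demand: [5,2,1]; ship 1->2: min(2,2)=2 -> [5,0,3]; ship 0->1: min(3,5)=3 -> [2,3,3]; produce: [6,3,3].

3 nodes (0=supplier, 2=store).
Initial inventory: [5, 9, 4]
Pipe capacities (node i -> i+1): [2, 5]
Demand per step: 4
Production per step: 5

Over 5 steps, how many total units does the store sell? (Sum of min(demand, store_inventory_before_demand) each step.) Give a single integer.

Step 1: sold=4 (running total=4) -> [8 6 5]
Step 2: sold=4 (running total=8) -> [11 3 6]
Step 3: sold=4 (running total=12) -> [14 2 5]
Step 4: sold=4 (running total=16) -> [17 2 3]
Step 5: sold=3 (running total=19) -> [20 2 2]

Answer: 19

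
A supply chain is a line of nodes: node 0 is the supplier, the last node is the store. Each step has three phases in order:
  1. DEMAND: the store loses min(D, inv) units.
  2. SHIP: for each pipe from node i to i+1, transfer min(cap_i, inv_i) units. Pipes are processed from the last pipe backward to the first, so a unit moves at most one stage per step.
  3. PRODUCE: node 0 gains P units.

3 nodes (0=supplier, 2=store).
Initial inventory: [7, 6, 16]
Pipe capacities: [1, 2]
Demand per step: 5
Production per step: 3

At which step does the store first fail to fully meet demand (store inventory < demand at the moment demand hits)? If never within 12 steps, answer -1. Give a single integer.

Step 1: demand=5,sold=5 ship[1->2]=2 ship[0->1]=1 prod=3 -> [9 5 13]
Step 2: demand=5,sold=5 ship[1->2]=2 ship[0->1]=1 prod=3 -> [11 4 10]
Step 3: demand=5,sold=5 ship[1->2]=2 ship[0->1]=1 prod=3 -> [13 3 7]
Step 4: demand=5,sold=5 ship[1->2]=2 ship[0->1]=1 prod=3 -> [15 2 4]
Step 5: demand=5,sold=4 ship[1->2]=2 ship[0->1]=1 prod=3 -> [17 1 2]
Step 6: demand=5,sold=2 ship[1->2]=1 ship[0->1]=1 prod=3 -> [19 1 1]
Step 7: demand=5,sold=1 ship[1->2]=1 ship[0->1]=1 prod=3 -> [21 1 1]
Step 8: demand=5,sold=1 ship[1->2]=1 ship[0->1]=1 prod=3 -> [23 1 1]
Step 9: demand=5,sold=1 ship[1->2]=1 ship[0->1]=1 prod=3 -> [25 1 1]
Step 10: demand=5,sold=1 ship[1->2]=1 ship[0->1]=1 prod=3 -> [27 1 1]
Step 11: demand=5,sold=1 ship[1->2]=1 ship[0->1]=1 prod=3 -> [29 1 1]
Step 12: demand=5,sold=1 ship[1->2]=1 ship[0->1]=1 prod=3 -> [31 1 1]
First stockout at step 5

5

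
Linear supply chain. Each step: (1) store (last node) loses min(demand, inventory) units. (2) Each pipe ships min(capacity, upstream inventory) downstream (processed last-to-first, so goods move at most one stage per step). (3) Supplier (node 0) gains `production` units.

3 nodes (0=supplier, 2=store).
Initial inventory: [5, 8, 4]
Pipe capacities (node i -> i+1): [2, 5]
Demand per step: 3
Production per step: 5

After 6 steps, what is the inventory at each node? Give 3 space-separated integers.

Step 1: demand=3,sold=3 ship[1->2]=5 ship[0->1]=2 prod=5 -> inv=[8 5 6]
Step 2: demand=3,sold=3 ship[1->2]=5 ship[0->1]=2 prod=5 -> inv=[11 2 8]
Step 3: demand=3,sold=3 ship[1->2]=2 ship[0->1]=2 prod=5 -> inv=[14 2 7]
Step 4: demand=3,sold=3 ship[1->2]=2 ship[0->1]=2 prod=5 -> inv=[17 2 6]
Step 5: demand=3,sold=3 ship[1->2]=2 ship[0->1]=2 prod=5 -> inv=[20 2 5]
Step 6: demand=3,sold=3 ship[1->2]=2 ship[0->1]=2 prod=5 -> inv=[23 2 4]

23 2 4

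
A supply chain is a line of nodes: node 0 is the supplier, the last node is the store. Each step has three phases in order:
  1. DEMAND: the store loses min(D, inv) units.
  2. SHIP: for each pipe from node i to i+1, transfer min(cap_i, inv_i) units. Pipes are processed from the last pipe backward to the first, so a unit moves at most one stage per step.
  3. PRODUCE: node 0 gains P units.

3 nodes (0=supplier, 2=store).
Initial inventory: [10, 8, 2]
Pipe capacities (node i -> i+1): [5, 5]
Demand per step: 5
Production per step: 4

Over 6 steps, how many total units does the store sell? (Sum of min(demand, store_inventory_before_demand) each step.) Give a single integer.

Answer: 27

Derivation:
Step 1: sold=2 (running total=2) -> [9 8 5]
Step 2: sold=5 (running total=7) -> [8 8 5]
Step 3: sold=5 (running total=12) -> [7 8 5]
Step 4: sold=5 (running total=17) -> [6 8 5]
Step 5: sold=5 (running total=22) -> [5 8 5]
Step 6: sold=5 (running total=27) -> [4 8 5]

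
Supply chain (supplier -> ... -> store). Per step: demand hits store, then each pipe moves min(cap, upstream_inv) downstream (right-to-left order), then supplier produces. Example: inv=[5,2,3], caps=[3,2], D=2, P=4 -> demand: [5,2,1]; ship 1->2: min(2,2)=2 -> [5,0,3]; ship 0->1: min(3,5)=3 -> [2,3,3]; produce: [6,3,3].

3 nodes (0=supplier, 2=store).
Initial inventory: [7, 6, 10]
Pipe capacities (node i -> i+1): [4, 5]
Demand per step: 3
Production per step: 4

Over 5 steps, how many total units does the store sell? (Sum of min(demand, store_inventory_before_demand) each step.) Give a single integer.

Answer: 15

Derivation:
Step 1: sold=3 (running total=3) -> [7 5 12]
Step 2: sold=3 (running total=6) -> [7 4 14]
Step 3: sold=3 (running total=9) -> [7 4 15]
Step 4: sold=3 (running total=12) -> [7 4 16]
Step 5: sold=3 (running total=15) -> [7 4 17]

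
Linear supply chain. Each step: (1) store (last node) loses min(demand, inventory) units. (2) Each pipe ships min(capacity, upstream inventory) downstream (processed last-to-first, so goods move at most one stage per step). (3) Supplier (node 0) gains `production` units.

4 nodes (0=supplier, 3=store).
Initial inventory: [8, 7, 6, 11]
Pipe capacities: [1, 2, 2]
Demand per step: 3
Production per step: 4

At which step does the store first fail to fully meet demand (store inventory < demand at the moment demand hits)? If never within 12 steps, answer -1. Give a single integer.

Step 1: demand=3,sold=3 ship[2->3]=2 ship[1->2]=2 ship[0->1]=1 prod=4 -> [11 6 6 10]
Step 2: demand=3,sold=3 ship[2->3]=2 ship[1->2]=2 ship[0->1]=1 prod=4 -> [14 5 6 9]
Step 3: demand=3,sold=3 ship[2->3]=2 ship[1->2]=2 ship[0->1]=1 prod=4 -> [17 4 6 8]
Step 4: demand=3,sold=3 ship[2->3]=2 ship[1->2]=2 ship[0->1]=1 prod=4 -> [20 3 6 7]
Step 5: demand=3,sold=3 ship[2->3]=2 ship[1->2]=2 ship[0->1]=1 prod=4 -> [23 2 6 6]
Step 6: demand=3,sold=3 ship[2->3]=2 ship[1->2]=2 ship[0->1]=1 prod=4 -> [26 1 6 5]
Step 7: demand=3,sold=3 ship[2->3]=2 ship[1->2]=1 ship[0->1]=1 prod=4 -> [29 1 5 4]
Step 8: demand=3,sold=3 ship[2->3]=2 ship[1->2]=1 ship[0->1]=1 prod=4 -> [32 1 4 3]
Step 9: demand=3,sold=3 ship[2->3]=2 ship[1->2]=1 ship[0->1]=1 prod=4 -> [35 1 3 2]
Step 10: demand=3,sold=2 ship[2->3]=2 ship[1->2]=1 ship[0->1]=1 prod=4 -> [38 1 2 2]
Step 11: demand=3,sold=2 ship[2->3]=2 ship[1->2]=1 ship[0->1]=1 prod=4 -> [41 1 1 2]
Step 12: demand=3,sold=2 ship[2->3]=1 ship[1->2]=1 ship[0->1]=1 prod=4 -> [44 1 1 1]
First stockout at step 10

10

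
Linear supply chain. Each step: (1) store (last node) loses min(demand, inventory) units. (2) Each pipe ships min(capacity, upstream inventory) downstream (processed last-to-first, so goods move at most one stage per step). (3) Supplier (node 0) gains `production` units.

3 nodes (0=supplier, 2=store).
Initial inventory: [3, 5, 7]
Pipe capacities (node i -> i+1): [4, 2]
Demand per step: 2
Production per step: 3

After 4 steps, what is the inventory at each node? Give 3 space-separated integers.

Step 1: demand=2,sold=2 ship[1->2]=2 ship[0->1]=3 prod=3 -> inv=[3 6 7]
Step 2: demand=2,sold=2 ship[1->2]=2 ship[0->1]=3 prod=3 -> inv=[3 7 7]
Step 3: demand=2,sold=2 ship[1->2]=2 ship[0->1]=3 prod=3 -> inv=[3 8 7]
Step 4: demand=2,sold=2 ship[1->2]=2 ship[0->1]=3 prod=3 -> inv=[3 9 7]

3 9 7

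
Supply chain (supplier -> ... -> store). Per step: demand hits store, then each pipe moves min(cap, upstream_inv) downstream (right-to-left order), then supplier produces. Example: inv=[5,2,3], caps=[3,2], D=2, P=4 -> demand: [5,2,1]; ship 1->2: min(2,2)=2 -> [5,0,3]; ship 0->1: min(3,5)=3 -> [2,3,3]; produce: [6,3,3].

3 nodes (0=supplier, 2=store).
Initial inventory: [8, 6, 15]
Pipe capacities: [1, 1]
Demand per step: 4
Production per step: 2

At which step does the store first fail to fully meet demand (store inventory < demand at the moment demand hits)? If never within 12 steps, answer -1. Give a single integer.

Step 1: demand=4,sold=4 ship[1->2]=1 ship[0->1]=1 prod=2 -> [9 6 12]
Step 2: demand=4,sold=4 ship[1->2]=1 ship[0->1]=1 prod=2 -> [10 6 9]
Step 3: demand=4,sold=4 ship[1->2]=1 ship[0->1]=1 prod=2 -> [11 6 6]
Step 4: demand=4,sold=4 ship[1->2]=1 ship[0->1]=1 prod=2 -> [12 6 3]
Step 5: demand=4,sold=3 ship[1->2]=1 ship[0->1]=1 prod=2 -> [13 6 1]
Step 6: demand=4,sold=1 ship[1->2]=1 ship[0->1]=1 prod=2 -> [14 6 1]
Step 7: demand=4,sold=1 ship[1->2]=1 ship[0->1]=1 prod=2 -> [15 6 1]
Step 8: demand=4,sold=1 ship[1->2]=1 ship[0->1]=1 prod=2 -> [16 6 1]
Step 9: demand=4,sold=1 ship[1->2]=1 ship[0->1]=1 prod=2 -> [17 6 1]
Step 10: demand=4,sold=1 ship[1->2]=1 ship[0->1]=1 prod=2 -> [18 6 1]
Step 11: demand=4,sold=1 ship[1->2]=1 ship[0->1]=1 prod=2 -> [19 6 1]
Step 12: demand=4,sold=1 ship[1->2]=1 ship[0->1]=1 prod=2 -> [20 6 1]
First stockout at step 5

5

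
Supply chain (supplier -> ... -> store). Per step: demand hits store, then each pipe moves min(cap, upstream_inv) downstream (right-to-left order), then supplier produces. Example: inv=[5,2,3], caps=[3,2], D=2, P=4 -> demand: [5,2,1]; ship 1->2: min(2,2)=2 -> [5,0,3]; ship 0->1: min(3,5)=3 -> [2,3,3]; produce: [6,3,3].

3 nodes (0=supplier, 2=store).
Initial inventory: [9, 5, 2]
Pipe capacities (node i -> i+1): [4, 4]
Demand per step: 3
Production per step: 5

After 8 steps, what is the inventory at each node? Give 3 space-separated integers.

Step 1: demand=3,sold=2 ship[1->2]=4 ship[0->1]=4 prod=5 -> inv=[10 5 4]
Step 2: demand=3,sold=3 ship[1->2]=4 ship[0->1]=4 prod=5 -> inv=[11 5 5]
Step 3: demand=3,sold=3 ship[1->2]=4 ship[0->1]=4 prod=5 -> inv=[12 5 6]
Step 4: demand=3,sold=3 ship[1->2]=4 ship[0->1]=4 prod=5 -> inv=[13 5 7]
Step 5: demand=3,sold=3 ship[1->2]=4 ship[0->1]=4 prod=5 -> inv=[14 5 8]
Step 6: demand=3,sold=3 ship[1->2]=4 ship[0->1]=4 prod=5 -> inv=[15 5 9]
Step 7: demand=3,sold=3 ship[1->2]=4 ship[0->1]=4 prod=5 -> inv=[16 5 10]
Step 8: demand=3,sold=3 ship[1->2]=4 ship[0->1]=4 prod=5 -> inv=[17 5 11]

17 5 11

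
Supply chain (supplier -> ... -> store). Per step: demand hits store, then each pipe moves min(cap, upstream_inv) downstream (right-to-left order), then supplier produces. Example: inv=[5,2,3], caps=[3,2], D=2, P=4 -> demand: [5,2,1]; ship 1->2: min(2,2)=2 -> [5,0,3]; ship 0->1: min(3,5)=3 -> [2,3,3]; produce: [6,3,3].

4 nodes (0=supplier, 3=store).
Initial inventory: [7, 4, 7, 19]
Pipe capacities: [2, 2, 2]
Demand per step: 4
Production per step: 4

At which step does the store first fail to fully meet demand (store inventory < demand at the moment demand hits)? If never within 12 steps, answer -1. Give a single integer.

Step 1: demand=4,sold=4 ship[2->3]=2 ship[1->2]=2 ship[0->1]=2 prod=4 -> [9 4 7 17]
Step 2: demand=4,sold=4 ship[2->3]=2 ship[1->2]=2 ship[0->1]=2 prod=4 -> [11 4 7 15]
Step 3: demand=4,sold=4 ship[2->3]=2 ship[1->2]=2 ship[0->1]=2 prod=4 -> [13 4 7 13]
Step 4: demand=4,sold=4 ship[2->3]=2 ship[1->2]=2 ship[0->1]=2 prod=4 -> [15 4 7 11]
Step 5: demand=4,sold=4 ship[2->3]=2 ship[1->2]=2 ship[0->1]=2 prod=4 -> [17 4 7 9]
Step 6: demand=4,sold=4 ship[2->3]=2 ship[1->2]=2 ship[0->1]=2 prod=4 -> [19 4 7 7]
Step 7: demand=4,sold=4 ship[2->3]=2 ship[1->2]=2 ship[0->1]=2 prod=4 -> [21 4 7 5]
Step 8: demand=4,sold=4 ship[2->3]=2 ship[1->2]=2 ship[0->1]=2 prod=4 -> [23 4 7 3]
Step 9: demand=4,sold=3 ship[2->3]=2 ship[1->2]=2 ship[0->1]=2 prod=4 -> [25 4 7 2]
Step 10: demand=4,sold=2 ship[2->3]=2 ship[1->2]=2 ship[0->1]=2 prod=4 -> [27 4 7 2]
Step 11: demand=4,sold=2 ship[2->3]=2 ship[1->2]=2 ship[0->1]=2 prod=4 -> [29 4 7 2]
Step 12: demand=4,sold=2 ship[2->3]=2 ship[1->2]=2 ship[0->1]=2 prod=4 -> [31 4 7 2]
First stockout at step 9

9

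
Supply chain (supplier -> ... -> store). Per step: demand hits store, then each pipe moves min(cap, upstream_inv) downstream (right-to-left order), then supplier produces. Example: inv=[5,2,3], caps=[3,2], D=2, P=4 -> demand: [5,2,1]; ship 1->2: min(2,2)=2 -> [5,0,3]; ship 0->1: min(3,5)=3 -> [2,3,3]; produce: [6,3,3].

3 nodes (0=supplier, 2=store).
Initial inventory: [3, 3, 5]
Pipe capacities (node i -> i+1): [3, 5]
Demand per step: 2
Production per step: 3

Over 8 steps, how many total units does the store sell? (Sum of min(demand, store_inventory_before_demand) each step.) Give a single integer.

Step 1: sold=2 (running total=2) -> [3 3 6]
Step 2: sold=2 (running total=4) -> [3 3 7]
Step 3: sold=2 (running total=6) -> [3 3 8]
Step 4: sold=2 (running total=8) -> [3 3 9]
Step 5: sold=2 (running total=10) -> [3 3 10]
Step 6: sold=2 (running total=12) -> [3 3 11]
Step 7: sold=2 (running total=14) -> [3 3 12]
Step 8: sold=2 (running total=16) -> [3 3 13]

Answer: 16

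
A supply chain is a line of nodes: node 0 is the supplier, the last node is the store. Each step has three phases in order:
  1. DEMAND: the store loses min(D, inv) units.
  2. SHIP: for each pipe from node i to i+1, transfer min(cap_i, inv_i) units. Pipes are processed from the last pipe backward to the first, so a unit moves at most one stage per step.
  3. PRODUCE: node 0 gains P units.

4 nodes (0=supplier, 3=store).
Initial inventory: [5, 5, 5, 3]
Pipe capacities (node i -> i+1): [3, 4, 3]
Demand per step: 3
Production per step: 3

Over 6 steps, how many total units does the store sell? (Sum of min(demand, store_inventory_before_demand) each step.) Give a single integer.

Step 1: sold=3 (running total=3) -> [5 4 6 3]
Step 2: sold=3 (running total=6) -> [5 3 7 3]
Step 3: sold=3 (running total=9) -> [5 3 7 3]
Step 4: sold=3 (running total=12) -> [5 3 7 3]
Step 5: sold=3 (running total=15) -> [5 3 7 3]
Step 6: sold=3 (running total=18) -> [5 3 7 3]

Answer: 18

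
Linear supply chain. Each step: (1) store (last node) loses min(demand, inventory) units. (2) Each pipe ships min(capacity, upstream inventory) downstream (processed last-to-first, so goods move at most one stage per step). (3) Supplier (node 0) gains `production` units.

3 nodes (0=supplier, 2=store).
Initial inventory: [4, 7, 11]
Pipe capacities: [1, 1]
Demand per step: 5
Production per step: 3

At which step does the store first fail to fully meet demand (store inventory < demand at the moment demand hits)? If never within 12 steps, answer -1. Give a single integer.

Step 1: demand=5,sold=5 ship[1->2]=1 ship[0->1]=1 prod=3 -> [6 7 7]
Step 2: demand=5,sold=5 ship[1->2]=1 ship[0->1]=1 prod=3 -> [8 7 3]
Step 3: demand=5,sold=3 ship[1->2]=1 ship[0->1]=1 prod=3 -> [10 7 1]
Step 4: demand=5,sold=1 ship[1->2]=1 ship[0->1]=1 prod=3 -> [12 7 1]
Step 5: demand=5,sold=1 ship[1->2]=1 ship[0->1]=1 prod=3 -> [14 7 1]
Step 6: demand=5,sold=1 ship[1->2]=1 ship[0->1]=1 prod=3 -> [16 7 1]
Step 7: demand=5,sold=1 ship[1->2]=1 ship[0->1]=1 prod=3 -> [18 7 1]
Step 8: demand=5,sold=1 ship[1->2]=1 ship[0->1]=1 prod=3 -> [20 7 1]
Step 9: demand=5,sold=1 ship[1->2]=1 ship[0->1]=1 prod=3 -> [22 7 1]
Step 10: demand=5,sold=1 ship[1->2]=1 ship[0->1]=1 prod=3 -> [24 7 1]
Step 11: demand=5,sold=1 ship[1->2]=1 ship[0->1]=1 prod=3 -> [26 7 1]
Step 12: demand=5,sold=1 ship[1->2]=1 ship[0->1]=1 prod=3 -> [28 7 1]
First stockout at step 3

3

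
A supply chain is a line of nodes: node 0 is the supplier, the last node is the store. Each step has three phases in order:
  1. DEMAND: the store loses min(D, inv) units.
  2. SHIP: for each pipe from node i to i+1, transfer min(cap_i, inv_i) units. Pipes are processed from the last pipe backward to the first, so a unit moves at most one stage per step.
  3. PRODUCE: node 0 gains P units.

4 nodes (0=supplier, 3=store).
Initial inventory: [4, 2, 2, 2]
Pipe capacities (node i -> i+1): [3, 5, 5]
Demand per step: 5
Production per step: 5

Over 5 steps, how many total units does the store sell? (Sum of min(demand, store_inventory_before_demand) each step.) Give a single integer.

Answer: 12

Derivation:
Step 1: sold=2 (running total=2) -> [6 3 2 2]
Step 2: sold=2 (running total=4) -> [8 3 3 2]
Step 3: sold=2 (running total=6) -> [10 3 3 3]
Step 4: sold=3 (running total=9) -> [12 3 3 3]
Step 5: sold=3 (running total=12) -> [14 3 3 3]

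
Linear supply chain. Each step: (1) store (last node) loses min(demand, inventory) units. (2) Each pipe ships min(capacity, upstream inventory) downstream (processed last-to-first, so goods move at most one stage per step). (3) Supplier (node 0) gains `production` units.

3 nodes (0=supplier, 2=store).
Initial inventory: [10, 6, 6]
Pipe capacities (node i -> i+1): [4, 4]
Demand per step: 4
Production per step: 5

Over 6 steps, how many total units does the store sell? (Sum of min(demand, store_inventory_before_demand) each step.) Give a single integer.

Step 1: sold=4 (running total=4) -> [11 6 6]
Step 2: sold=4 (running total=8) -> [12 6 6]
Step 3: sold=4 (running total=12) -> [13 6 6]
Step 4: sold=4 (running total=16) -> [14 6 6]
Step 5: sold=4 (running total=20) -> [15 6 6]
Step 6: sold=4 (running total=24) -> [16 6 6]

Answer: 24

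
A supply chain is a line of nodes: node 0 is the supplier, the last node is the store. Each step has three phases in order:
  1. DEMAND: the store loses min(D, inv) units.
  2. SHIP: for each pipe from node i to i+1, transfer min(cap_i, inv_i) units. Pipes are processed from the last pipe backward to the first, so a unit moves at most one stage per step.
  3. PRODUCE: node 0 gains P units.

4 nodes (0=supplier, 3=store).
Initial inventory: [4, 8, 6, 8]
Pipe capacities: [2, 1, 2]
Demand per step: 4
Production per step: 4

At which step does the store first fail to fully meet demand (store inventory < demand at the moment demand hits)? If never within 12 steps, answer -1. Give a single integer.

Step 1: demand=4,sold=4 ship[2->3]=2 ship[1->2]=1 ship[0->1]=2 prod=4 -> [6 9 5 6]
Step 2: demand=4,sold=4 ship[2->3]=2 ship[1->2]=1 ship[0->1]=2 prod=4 -> [8 10 4 4]
Step 3: demand=4,sold=4 ship[2->3]=2 ship[1->2]=1 ship[0->1]=2 prod=4 -> [10 11 3 2]
Step 4: demand=4,sold=2 ship[2->3]=2 ship[1->2]=1 ship[0->1]=2 prod=4 -> [12 12 2 2]
Step 5: demand=4,sold=2 ship[2->3]=2 ship[1->2]=1 ship[0->1]=2 prod=4 -> [14 13 1 2]
Step 6: demand=4,sold=2 ship[2->3]=1 ship[1->2]=1 ship[0->1]=2 prod=4 -> [16 14 1 1]
Step 7: demand=4,sold=1 ship[2->3]=1 ship[1->2]=1 ship[0->1]=2 prod=4 -> [18 15 1 1]
Step 8: demand=4,sold=1 ship[2->3]=1 ship[1->2]=1 ship[0->1]=2 prod=4 -> [20 16 1 1]
Step 9: demand=4,sold=1 ship[2->3]=1 ship[1->2]=1 ship[0->1]=2 prod=4 -> [22 17 1 1]
Step 10: demand=4,sold=1 ship[2->3]=1 ship[1->2]=1 ship[0->1]=2 prod=4 -> [24 18 1 1]
Step 11: demand=4,sold=1 ship[2->3]=1 ship[1->2]=1 ship[0->1]=2 prod=4 -> [26 19 1 1]
Step 12: demand=4,sold=1 ship[2->3]=1 ship[1->2]=1 ship[0->1]=2 prod=4 -> [28 20 1 1]
First stockout at step 4

4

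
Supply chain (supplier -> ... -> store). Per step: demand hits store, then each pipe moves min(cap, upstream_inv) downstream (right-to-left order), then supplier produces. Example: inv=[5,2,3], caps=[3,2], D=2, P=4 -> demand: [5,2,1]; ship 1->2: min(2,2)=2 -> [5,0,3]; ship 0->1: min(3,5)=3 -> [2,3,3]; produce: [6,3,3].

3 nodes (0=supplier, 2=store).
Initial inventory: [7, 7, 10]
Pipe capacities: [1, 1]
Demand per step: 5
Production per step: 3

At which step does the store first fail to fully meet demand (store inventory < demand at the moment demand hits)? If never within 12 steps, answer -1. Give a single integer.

Step 1: demand=5,sold=5 ship[1->2]=1 ship[0->1]=1 prod=3 -> [9 7 6]
Step 2: demand=5,sold=5 ship[1->2]=1 ship[0->1]=1 prod=3 -> [11 7 2]
Step 3: demand=5,sold=2 ship[1->2]=1 ship[0->1]=1 prod=3 -> [13 7 1]
Step 4: demand=5,sold=1 ship[1->2]=1 ship[0->1]=1 prod=3 -> [15 7 1]
Step 5: demand=5,sold=1 ship[1->2]=1 ship[0->1]=1 prod=3 -> [17 7 1]
Step 6: demand=5,sold=1 ship[1->2]=1 ship[0->1]=1 prod=3 -> [19 7 1]
Step 7: demand=5,sold=1 ship[1->2]=1 ship[0->1]=1 prod=3 -> [21 7 1]
Step 8: demand=5,sold=1 ship[1->2]=1 ship[0->1]=1 prod=3 -> [23 7 1]
Step 9: demand=5,sold=1 ship[1->2]=1 ship[0->1]=1 prod=3 -> [25 7 1]
Step 10: demand=5,sold=1 ship[1->2]=1 ship[0->1]=1 prod=3 -> [27 7 1]
Step 11: demand=5,sold=1 ship[1->2]=1 ship[0->1]=1 prod=3 -> [29 7 1]
Step 12: demand=5,sold=1 ship[1->2]=1 ship[0->1]=1 prod=3 -> [31 7 1]
First stockout at step 3

3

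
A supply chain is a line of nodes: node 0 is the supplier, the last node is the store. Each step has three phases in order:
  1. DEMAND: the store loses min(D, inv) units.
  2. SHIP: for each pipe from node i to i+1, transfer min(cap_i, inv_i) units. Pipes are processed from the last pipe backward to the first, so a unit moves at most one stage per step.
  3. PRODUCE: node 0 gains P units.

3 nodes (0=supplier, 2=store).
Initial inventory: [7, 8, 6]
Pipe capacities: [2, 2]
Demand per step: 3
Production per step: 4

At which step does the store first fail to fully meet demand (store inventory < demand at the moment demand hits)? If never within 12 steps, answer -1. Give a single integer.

Step 1: demand=3,sold=3 ship[1->2]=2 ship[0->1]=2 prod=4 -> [9 8 5]
Step 2: demand=3,sold=3 ship[1->2]=2 ship[0->1]=2 prod=4 -> [11 8 4]
Step 3: demand=3,sold=3 ship[1->2]=2 ship[0->1]=2 prod=4 -> [13 8 3]
Step 4: demand=3,sold=3 ship[1->2]=2 ship[0->1]=2 prod=4 -> [15 8 2]
Step 5: demand=3,sold=2 ship[1->2]=2 ship[0->1]=2 prod=4 -> [17 8 2]
Step 6: demand=3,sold=2 ship[1->2]=2 ship[0->1]=2 prod=4 -> [19 8 2]
Step 7: demand=3,sold=2 ship[1->2]=2 ship[0->1]=2 prod=4 -> [21 8 2]
Step 8: demand=3,sold=2 ship[1->2]=2 ship[0->1]=2 prod=4 -> [23 8 2]
Step 9: demand=3,sold=2 ship[1->2]=2 ship[0->1]=2 prod=4 -> [25 8 2]
Step 10: demand=3,sold=2 ship[1->2]=2 ship[0->1]=2 prod=4 -> [27 8 2]
Step 11: demand=3,sold=2 ship[1->2]=2 ship[0->1]=2 prod=4 -> [29 8 2]
Step 12: demand=3,sold=2 ship[1->2]=2 ship[0->1]=2 prod=4 -> [31 8 2]
First stockout at step 5

5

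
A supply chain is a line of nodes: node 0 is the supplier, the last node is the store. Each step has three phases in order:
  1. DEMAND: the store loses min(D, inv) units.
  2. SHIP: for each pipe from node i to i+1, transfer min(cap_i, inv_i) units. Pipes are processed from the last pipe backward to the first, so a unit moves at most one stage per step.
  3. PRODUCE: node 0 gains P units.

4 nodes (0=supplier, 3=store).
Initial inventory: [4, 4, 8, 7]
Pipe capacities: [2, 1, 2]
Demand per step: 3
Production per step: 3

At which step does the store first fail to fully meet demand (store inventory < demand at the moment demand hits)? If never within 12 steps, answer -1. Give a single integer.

Step 1: demand=3,sold=3 ship[2->3]=2 ship[1->2]=1 ship[0->1]=2 prod=3 -> [5 5 7 6]
Step 2: demand=3,sold=3 ship[2->3]=2 ship[1->2]=1 ship[0->1]=2 prod=3 -> [6 6 6 5]
Step 3: demand=3,sold=3 ship[2->3]=2 ship[1->2]=1 ship[0->1]=2 prod=3 -> [7 7 5 4]
Step 4: demand=3,sold=3 ship[2->3]=2 ship[1->2]=1 ship[0->1]=2 prod=3 -> [8 8 4 3]
Step 5: demand=3,sold=3 ship[2->3]=2 ship[1->2]=1 ship[0->1]=2 prod=3 -> [9 9 3 2]
Step 6: demand=3,sold=2 ship[2->3]=2 ship[1->2]=1 ship[0->1]=2 prod=3 -> [10 10 2 2]
Step 7: demand=3,sold=2 ship[2->3]=2 ship[1->2]=1 ship[0->1]=2 prod=3 -> [11 11 1 2]
Step 8: demand=3,sold=2 ship[2->3]=1 ship[1->2]=1 ship[0->1]=2 prod=3 -> [12 12 1 1]
Step 9: demand=3,sold=1 ship[2->3]=1 ship[1->2]=1 ship[0->1]=2 prod=3 -> [13 13 1 1]
Step 10: demand=3,sold=1 ship[2->3]=1 ship[1->2]=1 ship[0->1]=2 prod=3 -> [14 14 1 1]
Step 11: demand=3,sold=1 ship[2->3]=1 ship[1->2]=1 ship[0->1]=2 prod=3 -> [15 15 1 1]
Step 12: demand=3,sold=1 ship[2->3]=1 ship[1->2]=1 ship[0->1]=2 prod=3 -> [16 16 1 1]
First stockout at step 6

6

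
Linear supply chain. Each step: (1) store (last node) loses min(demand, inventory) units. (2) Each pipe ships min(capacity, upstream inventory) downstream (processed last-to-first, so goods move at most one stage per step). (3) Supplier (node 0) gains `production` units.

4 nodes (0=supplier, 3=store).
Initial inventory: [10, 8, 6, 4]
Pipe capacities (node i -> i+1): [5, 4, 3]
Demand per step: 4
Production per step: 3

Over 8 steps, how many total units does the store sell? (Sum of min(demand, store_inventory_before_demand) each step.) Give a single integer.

Step 1: sold=4 (running total=4) -> [8 9 7 3]
Step 2: sold=3 (running total=7) -> [6 10 8 3]
Step 3: sold=3 (running total=10) -> [4 11 9 3]
Step 4: sold=3 (running total=13) -> [3 11 10 3]
Step 5: sold=3 (running total=16) -> [3 10 11 3]
Step 6: sold=3 (running total=19) -> [3 9 12 3]
Step 7: sold=3 (running total=22) -> [3 8 13 3]
Step 8: sold=3 (running total=25) -> [3 7 14 3]

Answer: 25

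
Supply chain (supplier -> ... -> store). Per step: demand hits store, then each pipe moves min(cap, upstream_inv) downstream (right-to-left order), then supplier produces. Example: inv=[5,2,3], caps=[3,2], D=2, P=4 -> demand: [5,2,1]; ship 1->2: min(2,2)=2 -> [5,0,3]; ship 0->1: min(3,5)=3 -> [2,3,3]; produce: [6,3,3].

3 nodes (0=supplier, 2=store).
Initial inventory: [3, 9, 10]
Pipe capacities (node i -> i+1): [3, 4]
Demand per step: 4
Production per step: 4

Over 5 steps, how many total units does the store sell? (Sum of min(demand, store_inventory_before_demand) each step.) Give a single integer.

Answer: 20

Derivation:
Step 1: sold=4 (running total=4) -> [4 8 10]
Step 2: sold=4 (running total=8) -> [5 7 10]
Step 3: sold=4 (running total=12) -> [6 6 10]
Step 4: sold=4 (running total=16) -> [7 5 10]
Step 5: sold=4 (running total=20) -> [8 4 10]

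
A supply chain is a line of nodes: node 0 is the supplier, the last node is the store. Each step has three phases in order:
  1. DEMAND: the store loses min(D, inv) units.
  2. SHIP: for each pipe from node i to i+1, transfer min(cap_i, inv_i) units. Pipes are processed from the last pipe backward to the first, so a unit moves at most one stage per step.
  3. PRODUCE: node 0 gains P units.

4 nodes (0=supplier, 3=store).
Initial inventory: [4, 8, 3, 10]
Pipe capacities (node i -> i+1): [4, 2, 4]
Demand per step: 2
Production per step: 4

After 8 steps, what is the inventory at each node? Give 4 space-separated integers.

Step 1: demand=2,sold=2 ship[2->3]=3 ship[1->2]=2 ship[0->1]=4 prod=4 -> inv=[4 10 2 11]
Step 2: demand=2,sold=2 ship[2->3]=2 ship[1->2]=2 ship[0->1]=4 prod=4 -> inv=[4 12 2 11]
Step 3: demand=2,sold=2 ship[2->3]=2 ship[1->2]=2 ship[0->1]=4 prod=4 -> inv=[4 14 2 11]
Step 4: demand=2,sold=2 ship[2->3]=2 ship[1->2]=2 ship[0->1]=4 prod=4 -> inv=[4 16 2 11]
Step 5: demand=2,sold=2 ship[2->3]=2 ship[1->2]=2 ship[0->1]=4 prod=4 -> inv=[4 18 2 11]
Step 6: demand=2,sold=2 ship[2->3]=2 ship[1->2]=2 ship[0->1]=4 prod=4 -> inv=[4 20 2 11]
Step 7: demand=2,sold=2 ship[2->3]=2 ship[1->2]=2 ship[0->1]=4 prod=4 -> inv=[4 22 2 11]
Step 8: demand=2,sold=2 ship[2->3]=2 ship[1->2]=2 ship[0->1]=4 prod=4 -> inv=[4 24 2 11]

4 24 2 11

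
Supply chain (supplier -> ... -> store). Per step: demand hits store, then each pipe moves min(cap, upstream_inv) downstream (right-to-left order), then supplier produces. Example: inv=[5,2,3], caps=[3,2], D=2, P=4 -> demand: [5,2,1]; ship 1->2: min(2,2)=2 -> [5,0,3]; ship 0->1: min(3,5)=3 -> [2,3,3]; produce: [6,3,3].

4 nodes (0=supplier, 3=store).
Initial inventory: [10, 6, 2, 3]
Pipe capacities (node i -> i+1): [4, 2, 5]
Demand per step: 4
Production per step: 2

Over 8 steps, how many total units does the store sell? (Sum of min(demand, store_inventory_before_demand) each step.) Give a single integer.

Answer: 17

Derivation:
Step 1: sold=3 (running total=3) -> [8 8 2 2]
Step 2: sold=2 (running total=5) -> [6 10 2 2]
Step 3: sold=2 (running total=7) -> [4 12 2 2]
Step 4: sold=2 (running total=9) -> [2 14 2 2]
Step 5: sold=2 (running total=11) -> [2 14 2 2]
Step 6: sold=2 (running total=13) -> [2 14 2 2]
Step 7: sold=2 (running total=15) -> [2 14 2 2]
Step 8: sold=2 (running total=17) -> [2 14 2 2]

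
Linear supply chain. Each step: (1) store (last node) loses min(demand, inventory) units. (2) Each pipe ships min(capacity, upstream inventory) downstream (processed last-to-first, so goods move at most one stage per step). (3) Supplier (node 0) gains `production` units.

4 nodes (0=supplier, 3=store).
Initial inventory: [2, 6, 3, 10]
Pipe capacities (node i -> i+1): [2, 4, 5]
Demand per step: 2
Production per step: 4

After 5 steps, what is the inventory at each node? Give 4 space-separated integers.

Step 1: demand=2,sold=2 ship[2->3]=3 ship[1->2]=4 ship[0->1]=2 prod=4 -> inv=[4 4 4 11]
Step 2: demand=2,sold=2 ship[2->3]=4 ship[1->2]=4 ship[0->1]=2 prod=4 -> inv=[6 2 4 13]
Step 3: demand=2,sold=2 ship[2->3]=4 ship[1->2]=2 ship[0->1]=2 prod=4 -> inv=[8 2 2 15]
Step 4: demand=2,sold=2 ship[2->3]=2 ship[1->2]=2 ship[0->1]=2 prod=4 -> inv=[10 2 2 15]
Step 5: demand=2,sold=2 ship[2->3]=2 ship[1->2]=2 ship[0->1]=2 prod=4 -> inv=[12 2 2 15]

12 2 2 15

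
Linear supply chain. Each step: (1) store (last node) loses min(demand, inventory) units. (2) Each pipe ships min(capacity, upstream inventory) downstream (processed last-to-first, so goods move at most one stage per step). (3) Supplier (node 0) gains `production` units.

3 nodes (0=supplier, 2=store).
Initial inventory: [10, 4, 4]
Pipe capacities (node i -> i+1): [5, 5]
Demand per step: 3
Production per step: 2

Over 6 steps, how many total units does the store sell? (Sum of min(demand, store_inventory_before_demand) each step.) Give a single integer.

Answer: 18

Derivation:
Step 1: sold=3 (running total=3) -> [7 5 5]
Step 2: sold=3 (running total=6) -> [4 5 7]
Step 3: sold=3 (running total=9) -> [2 4 9]
Step 4: sold=3 (running total=12) -> [2 2 10]
Step 5: sold=3 (running total=15) -> [2 2 9]
Step 6: sold=3 (running total=18) -> [2 2 8]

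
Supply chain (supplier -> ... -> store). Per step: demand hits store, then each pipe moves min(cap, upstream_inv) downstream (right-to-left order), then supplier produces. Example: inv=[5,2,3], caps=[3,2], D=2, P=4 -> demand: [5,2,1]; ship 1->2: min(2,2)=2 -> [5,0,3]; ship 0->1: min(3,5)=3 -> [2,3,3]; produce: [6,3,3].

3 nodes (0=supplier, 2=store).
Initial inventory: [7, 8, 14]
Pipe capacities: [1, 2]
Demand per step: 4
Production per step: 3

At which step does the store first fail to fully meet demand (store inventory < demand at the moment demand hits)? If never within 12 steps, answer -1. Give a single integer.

Step 1: demand=4,sold=4 ship[1->2]=2 ship[0->1]=1 prod=3 -> [9 7 12]
Step 2: demand=4,sold=4 ship[1->2]=2 ship[0->1]=1 prod=3 -> [11 6 10]
Step 3: demand=4,sold=4 ship[1->2]=2 ship[0->1]=1 prod=3 -> [13 5 8]
Step 4: demand=4,sold=4 ship[1->2]=2 ship[0->1]=1 prod=3 -> [15 4 6]
Step 5: demand=4,sold=4 ship[1->2]=2 ship[0->1]=1 prod=3 -> [17 3 4]
Step 6: demand=4,sold=4 ship[1->2]=2 ship[0->1]=1 prod=3 -> [19 2 2]
Step 7: demand=4,sold=2 ship[1->2]=2 ship[0->1]=1 prod=3 -> [21 1 2]
Step 8: demand=4,sold=2 ship[1->2]=1 ship[0->1]=1 prod=3 -> [23 1 1]
Step 9: demand=4,sold=1 ship[1->2]=1 ship[0->1]=1 prod=3 -> [25 1 1]
Step 10: demand=4,sold=1 ship[1->2]=1 ship[0->1]=1 prod=3 -> [27 1 1]
Step 11: demand=4,sold=1 ship[1->2]=1 ship[0->1]=1 prod=3 -> [29 1 1]
Step 12: demand=4,sold=1 ship[1->2]=1 ship[0->1]=1 prod=3 -> [31 1 1]
First stockout at step 7

7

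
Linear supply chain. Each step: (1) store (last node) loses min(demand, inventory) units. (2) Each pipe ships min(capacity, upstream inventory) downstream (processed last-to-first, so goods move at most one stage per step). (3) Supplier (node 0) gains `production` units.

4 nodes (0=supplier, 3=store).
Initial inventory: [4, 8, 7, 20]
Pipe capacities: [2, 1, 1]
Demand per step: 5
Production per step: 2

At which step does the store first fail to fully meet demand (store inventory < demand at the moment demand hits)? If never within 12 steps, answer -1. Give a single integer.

Step 1: demand=5,sold=5 ship[2->3]=1 ship[1->2]=1 ship[0->1]=2 prod=2 -> [4 9 7 16]
Step 2: demand=5,sold=5 ship[2->3]=1 ship[1->2]=1 ship[0->1]=2 prod=2 -> [4 10 7 12]
Step 3: demand=5,sold=5 ship[2->3]=1 ship[1->2]=1 ship[0->1]=2 prod=2 -> [4 11 7 8]
Step 4: demand=5,sold=5 ship[2->3]=1 ship[1->2]=1 ship[0->1]=2 prod=2 -> [4 12 7 4]
Step 5: demand=5,sold=4 ship[2->3]=1 ship[1->2]=1 ship[0->1]=2 prod=2 -> [4 13 7 1]
Step 6: demand=5,sold=1 ship[2->3]=1 ship[1->2]=1 ship[0->1]=2 prod=2 -> [4 14 7 1]
Step 7: demand=5,sold=1 ship[2->3]=1 ship[1->2]=1 ship[0->1]=2 prod=2 -> [4 15 7 1]
Step 8: demand=5,sold=1 ship[2->3]=1 ship[1->2]=1 ship[0->1]=2 prod=2 -> [4 16 7 1]
Step 9: demand=5,sold=1 ship[2->3]=1 ship[1->2]=1 ship[0->1]=2 prod=2 -> [4 17 7 1]
Step 10: demand=5,sold=1 ship[2->3]=1 ship[1->2]=1 ship[0->1]=2 prod=2 -> [4 18 7 1]
Step 11: demand=5,sold=1 ship[2->3]=1 ship[1->2]=1 ship[0->1]=2 prod=2 -> [4 19 7 1]
Step 12: demand=5,sold=1 ship[2->3]=1 ship[1->2]=1 ship[0->1]=2 prod=2 -> [4 20 7 1]
First stockout at step 5

5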